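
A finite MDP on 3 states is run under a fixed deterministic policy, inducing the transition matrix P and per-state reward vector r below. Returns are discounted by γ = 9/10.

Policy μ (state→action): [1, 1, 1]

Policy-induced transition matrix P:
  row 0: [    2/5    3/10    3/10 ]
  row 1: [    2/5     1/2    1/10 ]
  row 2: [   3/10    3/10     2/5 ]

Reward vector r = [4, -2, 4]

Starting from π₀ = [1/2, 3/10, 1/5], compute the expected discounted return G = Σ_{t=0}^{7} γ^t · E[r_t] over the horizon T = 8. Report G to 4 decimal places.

t=0: π = [0.5000, 0.3000, 0.2000], E[r] = 2.2000, γ^t·E[r] = 2.200000, running G = 2.200000
t=1: π = [0.3800, 0.3600, 0.2600], E[r] = 1.8400, γ^t·E[r] = 1.656000, running G = 3.856000
t=2: π = [0.3740, 0.3720, 0.2540], E[r] = 1.7680, γ^t·E[r] = 1.432080, running G = 5.288080
t=3: π = [0.3746, 0.3744, 0.2510], E[r] = 1.7536, γ^t·E[r] = 1.278374, running G = 6.566454
t=4: π = [0.3749, 0.3749, 0.2502], E[r] = 1.7507, γ^t·E[r] = 1.148647, running G = 7.715102
t=5: π = [0.3750, 0.3750, 0.2500], E[r] = 1.7501, γ^t·E[r] = 1.033443, running G = 8.748544
t=6: π = [0.3750, 0.3750, 0.2500], E[r] = 1.7500, γ^t·E[r] = 0.930037, running G = 9.678581
t=7: π = [0.3750, 0.3750, 0.2500], E[r] = 1.7500, γ^t·E[r] = 0.837022, running G = 10.515604

G = 10.5156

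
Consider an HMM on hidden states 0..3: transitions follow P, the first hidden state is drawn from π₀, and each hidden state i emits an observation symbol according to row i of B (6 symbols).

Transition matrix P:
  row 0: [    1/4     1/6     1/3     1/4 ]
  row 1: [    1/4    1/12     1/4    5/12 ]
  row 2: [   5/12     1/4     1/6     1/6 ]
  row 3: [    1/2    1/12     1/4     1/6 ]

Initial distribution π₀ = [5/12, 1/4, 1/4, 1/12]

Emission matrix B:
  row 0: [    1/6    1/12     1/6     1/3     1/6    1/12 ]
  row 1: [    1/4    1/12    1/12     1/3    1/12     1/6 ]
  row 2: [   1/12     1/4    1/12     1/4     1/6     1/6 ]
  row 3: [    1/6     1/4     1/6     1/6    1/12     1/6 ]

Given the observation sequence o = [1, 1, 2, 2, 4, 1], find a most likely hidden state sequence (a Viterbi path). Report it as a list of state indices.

t=0: δ = [3.472e-02, 2.083e-02, 6.250e-02, 2.083e-02]  (obs o_0=1)
t=1: δ = [2.170e-03, 1.302e-03, 2.894e-03, 2.604e-03]  ψ = [2, 2, 0, 2]  (obs o_1=1)
t=2: δ = [2.170e-04, 6.028e-05, 6.028e-05, 9.042e-05]  ψ = [3, 2, 0, 0]  (obs o_2=2)
t=3: δ = [9.042e-06, 3.014e-06, 6.028e-06, 9.042e-06]  ψ = [0, 0, 0, 0]  (obs o_3=2)
t=4: δ = [7.535e-07, 1.256e-07, 5.023e-07, 1.884e-07]  ψ = [3, 0, 0, 0]  (obs o_4=4)
t=5: δ = [1.744e-08, 1.047e-08, 6.279e-08, 4.710e-08]  ψ = [2, 0, 0, 0]  (obs o_5=1)
backtrack: best end state = 2; path = [2, 3, 0, 3, 0, 2]

path = [2, 3, 0, 3, 0, 2]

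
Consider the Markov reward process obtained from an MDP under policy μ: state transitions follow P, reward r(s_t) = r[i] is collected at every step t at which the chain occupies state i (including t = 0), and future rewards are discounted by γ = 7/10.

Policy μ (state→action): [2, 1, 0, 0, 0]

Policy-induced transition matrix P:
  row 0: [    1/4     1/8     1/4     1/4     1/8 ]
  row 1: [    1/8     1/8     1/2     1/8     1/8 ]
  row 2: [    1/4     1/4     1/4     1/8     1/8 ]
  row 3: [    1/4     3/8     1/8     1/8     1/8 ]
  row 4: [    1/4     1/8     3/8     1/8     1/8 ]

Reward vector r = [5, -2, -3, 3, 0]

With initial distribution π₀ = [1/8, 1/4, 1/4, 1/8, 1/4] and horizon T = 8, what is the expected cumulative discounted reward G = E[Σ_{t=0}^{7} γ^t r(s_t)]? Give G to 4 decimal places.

G = 0.2872

t=0: π = [0.1250, 0.2500, 0.2500, 0.1250, 0.2500], E[r] = -0.2500, γ^t·E[r] = -0.250000, running G = -0.250000
t=1: π = [0.2188, 0.1875, 0.3281, 0.1406, 0.1250], E[r] = 0.1563, γ^t·E[r] = 0.109375, running G = -0.140625
t=2: π = [0.2266, 0.2012, 0.2949, 0.1523, 0.1250], E[r] = 0.3027, γ^t·E[r] = 0.148340, running G = 0.007715
t=3: π = [0.2249, 0.2000, 0.2969, 0.1533, 0.1250], E[r] = 0.2937, γ^t·E[r] = 0.100740, running G = 0.108454
t=4: π = [0.2250, 0.2004, 0.2964, 0.1531, 0.1250], E[r] = 0.2941, γ^t·E[r] = 0.070620, running G = 0.179075
t=5: π = [0.2249, 0.2003, 0.2966, 0.1531, 0.1250], E[r] = 0.2936, γ^t·E[r] = 0.049353, running G = 0.228428
t=6: π = [0.2250, 0.2004, 0.2966, 0.1531, 0.1250], E[r] = 0.2937, γ^t·E[r] = 0.034557, running G = 0.262985
t=7: π = [0.2250, 0.2004, 0.2966, 0.1531, 0.1250], E[r] = 0.2937, γ^t·E[r] = 0.024189, running G = 0.287174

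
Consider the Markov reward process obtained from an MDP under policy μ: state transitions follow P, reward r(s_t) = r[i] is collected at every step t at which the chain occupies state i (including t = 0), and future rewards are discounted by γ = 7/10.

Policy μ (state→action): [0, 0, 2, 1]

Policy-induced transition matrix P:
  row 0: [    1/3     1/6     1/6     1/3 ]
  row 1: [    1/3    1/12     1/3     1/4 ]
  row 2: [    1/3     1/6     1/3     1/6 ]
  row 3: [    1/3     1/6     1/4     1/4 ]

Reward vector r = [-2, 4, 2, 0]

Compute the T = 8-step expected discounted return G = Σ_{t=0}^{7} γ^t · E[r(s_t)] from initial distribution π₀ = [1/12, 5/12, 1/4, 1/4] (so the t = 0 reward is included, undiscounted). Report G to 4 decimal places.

t=0: π = [0.0833, 0.4167, 0.2500, 0.2500], E[r] = 2.0000, γ^t·E[r] = 2.000000, running G = 2.000000
t=1: π = [0.3333, 0.1319, 0.2986, 0.2361], E[r] = 0.4583, γ^t·E[r] = 0.320833, running G = 2.320833
t=2: π = [0.3333, 0.1557, 0.2581, 0.2529], E[r] = 0.4722, γ^t·E[r] = 0.231389, running G = 2.552222
t=3: π = [0.3333, 0.1537, 0.2567, 0.2563], E[r] = 0.4615, γ^t·E[r] = 0.158300, running G = 2.710522
t=4: π = [0.3333, 0.1539, 0.2564, 0.2564], E[r] = 0.4616, γ^t·E[r] = 0.110833, running G = 2.821355
t=5: π = [0.3333, 0.1538, 0.2564, 0.2564], E[r] = 0.4615, γ^t·E[r] = 0.077571, running G = 2.898926
t=6: π = [0.3333, 0.1538, 0.2564, 0.2564], E[r] = 0.4615, γ^t·E[r] = 0.054300, running G = 2.953226
t=7: π = [0.3333, 0.1538, 0.2564, 0.2564], E[r] = 0.4615, γ^t·E[r] = 0.038010, running G = 2.991235

G = 2.9912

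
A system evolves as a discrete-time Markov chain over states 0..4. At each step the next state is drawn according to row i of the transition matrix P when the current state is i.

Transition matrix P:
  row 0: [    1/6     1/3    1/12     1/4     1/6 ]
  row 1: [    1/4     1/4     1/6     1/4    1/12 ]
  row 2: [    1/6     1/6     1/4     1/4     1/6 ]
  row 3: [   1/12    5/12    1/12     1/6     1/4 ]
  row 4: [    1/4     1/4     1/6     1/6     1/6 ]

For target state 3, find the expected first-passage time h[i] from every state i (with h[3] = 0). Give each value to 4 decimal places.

h = [4.2013, 4.1746, 4.2067, 0.0000, 4.5541]

First-step conditioning: h[3] = 0; for i ≠ 3, h[i] = 1 + Σ_k P[i][k]·h[k].
  h[0] = 1 + 1/6·h[0] + 1/3·h[1] + 1/12·h[2] + 1/6·h[4]
  h[1] = 1 + 1/4·h[0] + 1/4·h[1] + 1/6·h[2] + 1/12·h[4]
  h[2] = 1 + 1/6·h[0] + 1/6·h[1] + 1/4·h[2] + 1/6·h[4]
  h[4] = 1 + 1/4·h[0] + 1/4·h[1] + 1/6·h[2] + 1/6·h[4]
Solving the 4×4 linear system over states ≠ 3 gives exactly h = [9432/2245, 9372/2245, 9444/2245, 0, 10224/2245] (h[3] = 0 is the target).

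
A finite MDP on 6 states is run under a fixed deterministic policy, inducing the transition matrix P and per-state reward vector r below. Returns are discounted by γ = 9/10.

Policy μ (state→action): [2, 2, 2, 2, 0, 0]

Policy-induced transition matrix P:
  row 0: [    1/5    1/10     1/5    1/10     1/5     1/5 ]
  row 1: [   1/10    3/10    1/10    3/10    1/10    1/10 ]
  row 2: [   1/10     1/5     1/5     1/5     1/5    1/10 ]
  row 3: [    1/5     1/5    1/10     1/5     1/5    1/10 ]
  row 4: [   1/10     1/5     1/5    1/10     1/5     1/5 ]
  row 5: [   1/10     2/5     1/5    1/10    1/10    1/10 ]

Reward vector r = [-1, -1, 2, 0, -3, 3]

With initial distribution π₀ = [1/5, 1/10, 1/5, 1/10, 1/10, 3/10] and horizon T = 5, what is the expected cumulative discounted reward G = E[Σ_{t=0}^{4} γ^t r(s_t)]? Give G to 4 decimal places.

G = 0.2699

t=0: π = [0.2000, 0.1000, 0.2000, 0.1000, 0.1000, 0.3000], E[r] = 0.7000, γ^t·E[r] = 0.700000, running G = 0.700000
t=1: π = [0.1300, 0.2500, 0.1800, 0.1500, 0.1600, 0.1300], E[r] = -0.1100, γ^t·E[r] = -0.099000, running G = 0.601000
t=2: π = [0.1280, 0.2380, 0.1600, 0.1830, 0.1620, 0.1290], E[r] = -0.1450, γ^t·E[r] = -0.117450, running G = 0.483550
t=3: π = [0.1311, 0.2368, 0.1579, 0.1819, 0.1633, 0.1290], E[r] = -0.1550, γ^t·E[r] = -0.112995, running G = 0.370555
t=4: π = [0.1313, 0.2364, 0.1581, 0.1813, 0.1634, 0.1294], E[r] = -0.1534, γ^t·E[r] = -0.100613, running G = 0.269942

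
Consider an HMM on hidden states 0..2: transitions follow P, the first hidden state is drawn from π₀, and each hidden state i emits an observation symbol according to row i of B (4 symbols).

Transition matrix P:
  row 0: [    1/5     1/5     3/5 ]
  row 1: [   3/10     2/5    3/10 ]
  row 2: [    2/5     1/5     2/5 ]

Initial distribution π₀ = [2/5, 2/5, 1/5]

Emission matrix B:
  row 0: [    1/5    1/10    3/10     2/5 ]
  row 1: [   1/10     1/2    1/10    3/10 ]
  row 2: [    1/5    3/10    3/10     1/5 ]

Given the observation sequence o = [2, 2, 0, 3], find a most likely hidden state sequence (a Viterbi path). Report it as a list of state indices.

path = [0, 2, 2, 0]

t=0: δ = [1.200e-01, 4.000e-02, 6.000e-02]  (obs o_0=2)
t=1: δ = [7.200e-03, 2.400e-03, 2.160e-02]  ψ = [0, 0, 0]  (obs o_1=2)
t=2: δ = [1.728e-03, 4.320e-04, 1.728e-03]  ψ = [2, 2, 2]  (obs o_2=0)
t=3: δ = [2.765e-04, 1.037e-04, 2.074e-04]  ψ = [2, 0, 0]  (obs o_3=3)
backtrack: best end state = 0; path = [0, 2, 2, 0]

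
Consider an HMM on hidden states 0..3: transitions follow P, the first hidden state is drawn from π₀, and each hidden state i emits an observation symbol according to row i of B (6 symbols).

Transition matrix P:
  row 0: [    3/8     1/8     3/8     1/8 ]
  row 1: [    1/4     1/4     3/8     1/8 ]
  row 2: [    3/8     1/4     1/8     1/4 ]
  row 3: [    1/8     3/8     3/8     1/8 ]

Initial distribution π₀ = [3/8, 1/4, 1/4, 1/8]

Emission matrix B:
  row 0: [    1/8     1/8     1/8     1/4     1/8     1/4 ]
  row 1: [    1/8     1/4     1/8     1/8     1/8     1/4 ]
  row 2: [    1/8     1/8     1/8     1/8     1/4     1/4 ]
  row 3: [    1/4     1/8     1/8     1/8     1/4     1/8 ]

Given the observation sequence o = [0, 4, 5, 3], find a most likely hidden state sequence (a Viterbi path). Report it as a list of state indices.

t=0: δ = [4.688e-02, 3.125e-02, 3.125e-02, 3.125e-02]  (obs o_0=0)
t=1: δ = [2.197e-03, 1.465e-03, 4.395e-03, 1.953e-03]  ψ = [0, 3, 0, 2]  (obs o_1=4)
t=2: δ = [4.120e-04, 2.747e-04, 2.060e-04, 1.373e-04]  ψ = [2, 2, 0, 2]  (obs o_2=5)
t=3: δ = [3.862e-05, 8.583e-06, 1.931e-05, 6.437e-06]  ψ = [0, 1, 0, 0]  (obs o_3=3)
backtrack: best end state = 0; path = [0, 2, 0, 0]

path = [0, 2, 0, 0]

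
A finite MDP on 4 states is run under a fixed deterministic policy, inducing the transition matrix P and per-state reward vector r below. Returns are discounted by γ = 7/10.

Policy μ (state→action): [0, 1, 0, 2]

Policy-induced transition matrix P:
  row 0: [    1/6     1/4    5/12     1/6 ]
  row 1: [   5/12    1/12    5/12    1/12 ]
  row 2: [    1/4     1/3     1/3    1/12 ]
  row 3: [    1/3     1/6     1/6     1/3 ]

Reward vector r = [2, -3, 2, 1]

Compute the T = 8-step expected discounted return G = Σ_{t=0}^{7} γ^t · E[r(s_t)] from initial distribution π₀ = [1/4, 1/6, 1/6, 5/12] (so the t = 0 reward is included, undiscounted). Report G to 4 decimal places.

G = 2.3308

t=0: π = [0.2500, 0.1667, 0.1667, 0.4167], E[r] = 0.7500, γ^t·E[r] = 0.750000, running G = 0.750000
t=1: π = [0.2917, 0.2014, 0.2986, 0.2083], E[r] = 0.7847, γ^t·E[r] = 0.549306, running G = 1.299306
t=2: π = [0.2766, 0.2240, 0.3397, 0.1597], E[r] = 0.7205, γ^t·E[r] = 0.353038, running G = 1.652344
t=3: π = [0.2776, 0.2277, 0.3484, 0.1463], E[r] = 0.7153, γ^t·E[r] = 0.245357, running G = 1.897701
t=4: π = [0.2770, 0.2289, 0.3511, 0.1430], E[r] = 0.7125, γ^t·E[r] = 0.171064, running G = 2.068764
t=5: π = [0.2770, 0.2292, 0.3517, 0.1422], E[r] = 0.7119, γ^t·E[r] = 0.119649, running G = 2.188413
t=6: π = [0.2770, 0.2293, 0.3518, 0.1420], E[r] = 0.7117, γ^t·E[r] = 0.083736, running G = 2.272150
t=7: π = [0.2770, 0.2293, 0.3519, 0.1419], E[r] = 0.7117, γ^t·E[r] = 0.058612, running G = 2.330761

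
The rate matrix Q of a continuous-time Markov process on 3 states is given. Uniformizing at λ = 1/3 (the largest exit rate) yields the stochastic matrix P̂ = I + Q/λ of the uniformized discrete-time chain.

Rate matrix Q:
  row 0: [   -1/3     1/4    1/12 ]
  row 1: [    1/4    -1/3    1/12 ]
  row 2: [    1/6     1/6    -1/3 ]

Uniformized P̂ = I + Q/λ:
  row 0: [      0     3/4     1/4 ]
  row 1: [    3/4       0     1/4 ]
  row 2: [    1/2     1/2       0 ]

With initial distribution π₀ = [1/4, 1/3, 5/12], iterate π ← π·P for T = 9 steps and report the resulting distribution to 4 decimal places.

π = [0.4031, 0.3969, 0.2000]

t=0: π = [0.2500, 0.3333, 0.4167]
t=1: π = [0.4583, 0.3958, 0.1458]
t=2: π = [0.3698, 0.4167, 0.2135]
t=3: π = [0.4193, 0.3841, 0.1966]
t=4: π = [0.3864, 0.4128, 0.2008]
t=5: π = [0.4100, 0.3902, 0.1998]
t=6: π = [0.3926, 0.4074, 0.2001]
t=7: π = [0.4056, 0.3944, 0.2000]
t=8: π = [0.3958, 0.4042, 0.2000]
t=9: π = [0.4031, 0.3969, 0.2000]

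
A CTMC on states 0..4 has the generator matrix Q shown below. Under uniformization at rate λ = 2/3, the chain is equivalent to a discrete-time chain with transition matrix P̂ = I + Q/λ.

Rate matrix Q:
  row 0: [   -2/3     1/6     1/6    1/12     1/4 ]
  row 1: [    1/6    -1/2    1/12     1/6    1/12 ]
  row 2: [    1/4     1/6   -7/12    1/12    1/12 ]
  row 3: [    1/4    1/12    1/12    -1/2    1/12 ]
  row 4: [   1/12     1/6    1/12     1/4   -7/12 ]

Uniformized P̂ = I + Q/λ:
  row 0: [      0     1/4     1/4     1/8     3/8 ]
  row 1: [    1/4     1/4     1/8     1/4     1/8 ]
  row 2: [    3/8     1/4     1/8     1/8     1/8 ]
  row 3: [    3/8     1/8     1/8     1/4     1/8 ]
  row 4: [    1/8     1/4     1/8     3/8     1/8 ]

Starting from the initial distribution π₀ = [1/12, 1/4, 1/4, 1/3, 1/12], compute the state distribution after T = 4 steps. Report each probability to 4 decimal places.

t=0: π = [0.0833, 0.2500, 0.2500, 0.3333, 0.0833]
t=1: π = [0.2917, 0.2083, 0.1354, 0.2188, 0.1458]
t=2: π = [0.2031, 0.2227, 0.1615, 0.2148, 0.1979]
t=3: π = [0.2215, 0.2231, 0.1504, 0.2292, 0.1758]
t=4: π = [0.2201, 0.2214, 0.1527, 0.2255, 0.1804]

π = [0.2201, 0.2214, 0.1527, 0.2255, 0.1804]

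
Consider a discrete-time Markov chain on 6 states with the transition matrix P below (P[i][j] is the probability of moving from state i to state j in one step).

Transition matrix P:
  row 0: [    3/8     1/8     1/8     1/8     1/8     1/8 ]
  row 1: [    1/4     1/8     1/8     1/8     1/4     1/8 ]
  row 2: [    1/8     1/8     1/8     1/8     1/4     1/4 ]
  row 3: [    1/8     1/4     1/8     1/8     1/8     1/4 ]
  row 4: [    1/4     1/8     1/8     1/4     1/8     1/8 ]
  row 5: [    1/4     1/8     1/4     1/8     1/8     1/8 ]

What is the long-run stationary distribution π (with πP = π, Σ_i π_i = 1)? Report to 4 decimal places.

π = [0.2442, 0.1431, 0.1452, 0.1451, 0.1610, 0.1613]

Balance equations π_j = Σ_i π_i·P[i][j]:
  π_0 = 3/8·π_0 + 1/4·π_1 + 1/8·π_2 + 1/8·π_3 + 1/4·π_4 + 1/4·π_5
  π_1 = 1/8·π_0 + 1/8·π_1 + 1/8·π_2 + 1/4·π_3 + 1/8·π_4 + 1/8·π_5
  π_2 = 1/8·π_0 + 1/8·π_1 + 1/8·π_2 + 1/8·π_3 + 1/8·π_4 + 1/4·π_5
  π_3 = 1/8·π_0 + 1/8·π_1 + 1/8·π_2 + 1/8·π_3 + 1/4·π_4 + 1/8·π_5
  π_4 = 1/8·π_0 + 1/4·π_1 + 1/4·π_2 + 1/8·π_3 + 1/8·π_4 + 1/8·π_5
  normalize: π_0 + π_1 + π_2 + π_3 + π_4 + π_5 = 1
Solving the linear system gives exactly π = [7861/32185, 4607/32185, 4672/32185, 4671/32185, 5183/32185, 5191/32185].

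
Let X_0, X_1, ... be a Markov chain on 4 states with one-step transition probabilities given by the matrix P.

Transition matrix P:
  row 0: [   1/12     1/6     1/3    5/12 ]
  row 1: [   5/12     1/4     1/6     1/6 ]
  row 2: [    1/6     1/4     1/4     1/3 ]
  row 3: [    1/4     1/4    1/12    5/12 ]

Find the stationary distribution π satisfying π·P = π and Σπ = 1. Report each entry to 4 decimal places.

π = [0.2334, 0.2305, 0.1931, 0.3429]

Balance equations π_j = Σ_i π_i·P[i][j]:
  π_0 = 1/12·π_0 + 5/12·π_1 + 1/6·π_2 + 1/4·π_3
  π_1 = 1/6·π_0 + 1/4·π_1 + 1/4·π_2 + 1/4·π_3
  π_2 = 1/3·π_0 + 1/6·π_1 + 1/4·π_2 + 1/12·π_3
  normalize: π_0 + π_1 + π_2 + π_3 = 1
Solving the linear system gives exactly π = [81/347, 80/347, 67/347, 119/347].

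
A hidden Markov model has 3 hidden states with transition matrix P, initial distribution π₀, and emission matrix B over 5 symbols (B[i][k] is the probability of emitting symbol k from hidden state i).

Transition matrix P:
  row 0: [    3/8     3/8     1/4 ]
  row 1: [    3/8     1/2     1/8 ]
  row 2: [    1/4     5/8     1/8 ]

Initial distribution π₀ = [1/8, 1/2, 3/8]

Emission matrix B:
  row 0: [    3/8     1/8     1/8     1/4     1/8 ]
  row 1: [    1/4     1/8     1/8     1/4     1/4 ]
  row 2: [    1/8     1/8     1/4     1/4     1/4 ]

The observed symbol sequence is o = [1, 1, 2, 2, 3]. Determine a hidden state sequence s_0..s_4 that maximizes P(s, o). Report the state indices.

t=0: δ = [1.562e-02, 6.250e-02, 4.688e-02]  (obs o_0=1)
t=1: δ = [2.930e-03, 3.906e-03, 9.766e-04]  ψ = [1, 1, 1]  (obs o_1=1)
t=2: δ = [1.831e-04, 2.441e-04, 1.831e-04]  ψ = [1, 1, 0]  (obs o_2=2)
t=3: δ = [1.144e-05, 1.526e-05, 1.144e-05]  ψ = [1, 1, 0]  (obs o_3=2)
t=4: δ = [1.431e-06, 1.907e-06, 7.153e-07]  ψ = [1, 1, 0]  (obs o_4=3)
backtrack: best end state = 1; path = [1, 1, 1, 1, 1]

path = [1, 1, 1, 1, 1]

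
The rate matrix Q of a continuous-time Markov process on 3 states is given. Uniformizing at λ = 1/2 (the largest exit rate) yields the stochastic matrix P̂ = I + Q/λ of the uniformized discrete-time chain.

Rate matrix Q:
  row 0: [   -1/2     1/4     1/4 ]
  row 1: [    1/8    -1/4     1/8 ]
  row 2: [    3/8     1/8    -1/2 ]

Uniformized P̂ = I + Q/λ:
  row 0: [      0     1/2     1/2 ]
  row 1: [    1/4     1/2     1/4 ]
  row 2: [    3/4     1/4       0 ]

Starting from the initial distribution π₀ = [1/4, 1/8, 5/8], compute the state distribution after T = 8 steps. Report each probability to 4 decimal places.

π = [0.2993, 0.4363, 0.2644]

t=0: π = [0.2500, 0.1250, 0.6250]
t=1: π = [0.5000, 0.3438, 0.1563]
t=2: π = [0.2031, 0.4609, 0.3359]
t=3: π = [0.3672, 0.4160, 0.2168]
t=4: π = [0.2666, 0.4458, 0.2876]
t=5: π = [0.3271, 0.4281, 0.2448]
t=6: π = [0.2906, 0.4388, 0.2706]
t=7: π = [0.3127, 0.4324, 0.2550]
t=8: π = [0.2993, 0.4363, 0.2644]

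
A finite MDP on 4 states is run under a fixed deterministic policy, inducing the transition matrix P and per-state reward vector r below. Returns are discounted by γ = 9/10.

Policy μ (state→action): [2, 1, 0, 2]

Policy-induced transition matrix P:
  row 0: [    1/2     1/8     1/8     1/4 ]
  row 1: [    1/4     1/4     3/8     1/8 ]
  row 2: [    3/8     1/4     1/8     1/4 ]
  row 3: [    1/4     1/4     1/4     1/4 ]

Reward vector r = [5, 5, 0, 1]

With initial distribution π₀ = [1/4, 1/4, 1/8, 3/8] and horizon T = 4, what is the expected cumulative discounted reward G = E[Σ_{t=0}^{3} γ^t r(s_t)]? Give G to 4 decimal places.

t=0: π = [0.2500, 0.2500, 0.1250, 0.3750], E[r] = 2.8750, γ^t·E[r] = 2.875000, running G = 2.875000
t=1: π = [0.3281, 0.2188, 0.2344, 0.2188], E[r] = 2.9531, γ^t·E[r] = 2.657813, running G = 5.532813
t=2: π = [0.3613, 0.2090, 0.2070, 0.2227], E[r] = 3.0742, γ^t·E[r] = 2.490117, running G = 8.022930
t=3: π = [0.3662, 0.2048, 0.2051, 0.2239], E[r] = 3.0791, γ^t·E[r] = 2.244665, running G = 10.267595

G = 10.2676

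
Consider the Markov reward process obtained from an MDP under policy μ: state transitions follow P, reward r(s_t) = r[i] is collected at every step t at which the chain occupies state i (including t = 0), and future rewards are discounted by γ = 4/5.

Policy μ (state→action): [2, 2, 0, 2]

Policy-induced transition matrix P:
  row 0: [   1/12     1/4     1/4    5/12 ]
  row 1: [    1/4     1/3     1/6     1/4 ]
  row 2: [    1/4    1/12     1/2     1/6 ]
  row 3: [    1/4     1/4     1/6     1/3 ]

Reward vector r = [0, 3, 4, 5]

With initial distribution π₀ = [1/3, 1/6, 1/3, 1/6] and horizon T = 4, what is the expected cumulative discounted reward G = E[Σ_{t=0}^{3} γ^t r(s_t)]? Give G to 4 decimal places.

t=0: π = [0.3333, 0.1667, 0.3333, 0.1667], E[r] = 2.6667, γ^t·E[r] = 2.666667, running G = 2.666667
t=1: π = [0.1944, 0.2083, 0.3056, 0.2917], E[r] = 3.3056, γ^t·E[r] = 2.644444, running G = 5.311111
t=2: π = [0.2176, 0.2164, 0.2847, 0.2813], E[r] = 3.1944, γ^t·E[r] = 2.044444, running G = 7.355556
t=3: π = [0.2137, 0.2206, 0.2797, 0.2860], E[r] = 3.2105, γ^t·E[r] = 1.643753, running G = 8.999309

G = 8.9993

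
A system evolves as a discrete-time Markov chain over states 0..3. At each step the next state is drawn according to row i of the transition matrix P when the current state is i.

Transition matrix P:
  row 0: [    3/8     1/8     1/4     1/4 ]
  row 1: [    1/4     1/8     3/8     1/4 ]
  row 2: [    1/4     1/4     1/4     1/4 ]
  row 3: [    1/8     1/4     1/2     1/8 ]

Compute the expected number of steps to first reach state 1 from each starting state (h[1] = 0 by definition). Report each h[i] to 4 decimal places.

h = [5.2364, 0.0000, 4.5818, 4.5091]

First-step conditioning: h[1] = 0; for i ≠ 1, h[i] = 1 + Σ_k P[i][k]·h[k].
  h[0] = 1 + 3/8·h[0] + 1/4·h[2] + 1/4·h[3]
  h[2] = 1 + 1/4·h[0] + 1/4·h[2] + 1/4·h[3]
  h[3] = 1 + 1/8·h[0] + 1/2·h[2] + 1/8·h[3]
Solving the 3×3 linear system over states ≠ 1 gives exactly h = [288/55, 0, 252/55, 248/55] (h[1] = 0 is the target).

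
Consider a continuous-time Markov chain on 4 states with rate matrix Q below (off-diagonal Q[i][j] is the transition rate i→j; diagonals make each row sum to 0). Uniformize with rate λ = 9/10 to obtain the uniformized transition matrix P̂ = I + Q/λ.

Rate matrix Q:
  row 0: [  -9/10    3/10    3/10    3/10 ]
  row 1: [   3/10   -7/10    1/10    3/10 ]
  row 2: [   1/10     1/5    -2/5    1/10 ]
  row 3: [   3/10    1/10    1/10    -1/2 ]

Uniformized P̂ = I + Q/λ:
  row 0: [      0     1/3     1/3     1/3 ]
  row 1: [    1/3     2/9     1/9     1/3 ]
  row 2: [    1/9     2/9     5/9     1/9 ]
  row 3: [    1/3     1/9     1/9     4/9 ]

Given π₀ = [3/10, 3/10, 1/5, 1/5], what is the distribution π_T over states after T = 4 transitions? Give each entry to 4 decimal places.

π = [0.2039, 0.2106, 0.2800, 0.3055]

t=0: π = [0.3000, 0.3000, 0.2000, 0.2000]
t=1: π = [0.1889, 0.2333, 0.2667, 0.3111]
t=2: π = [0.2111, 0.2086, 0.2716, 0.3086]
t=3: π = [0.2026, 0.2114, 0.2787, 0.3073]
t=4: π = [0.2039, 0.2106, 0.2800, 0.3055]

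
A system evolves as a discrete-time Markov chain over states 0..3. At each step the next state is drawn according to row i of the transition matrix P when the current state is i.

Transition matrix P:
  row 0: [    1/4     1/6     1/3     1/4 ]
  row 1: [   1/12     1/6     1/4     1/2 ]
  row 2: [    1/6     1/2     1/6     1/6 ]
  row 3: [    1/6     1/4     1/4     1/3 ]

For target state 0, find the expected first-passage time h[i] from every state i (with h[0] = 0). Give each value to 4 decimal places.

First-step conditioning: h[0] = 0; for i ≠ 0, h[i] = 1 + Σ_k P[i][k]·h[k].
  h[1] = 1 + 1/6·h[1] + 1/4·h[2] + 1/2·h[3]
  h[2] = 1 + 1/2·h[1] + 1/6·h[2] + 1/6·h[3]
  h[3] = 1 + 1/4·h[1] + 1/4·h[2] + 1/3·h[3]
Solving the 3×3 linear system over states ≠ 0 gives exactly h = [0, 1092/145, 1032/145, 1014/145] (h[0] = 0 is the target).

h = [0.0000, 7.5310, 7.1172, 6.9931]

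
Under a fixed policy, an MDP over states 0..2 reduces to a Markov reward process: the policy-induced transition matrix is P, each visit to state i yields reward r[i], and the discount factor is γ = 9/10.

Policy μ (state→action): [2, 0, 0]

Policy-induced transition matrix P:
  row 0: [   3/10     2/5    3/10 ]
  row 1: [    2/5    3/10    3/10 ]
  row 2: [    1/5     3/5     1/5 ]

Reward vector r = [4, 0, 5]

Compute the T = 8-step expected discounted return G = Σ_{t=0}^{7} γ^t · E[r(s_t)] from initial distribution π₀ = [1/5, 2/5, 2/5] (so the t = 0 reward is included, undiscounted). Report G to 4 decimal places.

t=0: π = [0.2000, 0.4000, 0.4000], E[r] = 2.8000, γ^t·E[r] = 2.800000, running G = 2.800000
t=1: π = [0.3000, 0.4400, 0.2600], E[r] = 2.5000, γ^t·E[r] = 2.250000, running G = 5.050000
t=2: π = [0.3180, 0.4080, 0.2740], E[r] = 2.6420, γ^t·E[r] = 2.140020, running G = 7.190020
t=3: π = [0.3134, 0.4140, 0.2726], E[r] = 2.6166, γ^t·E[r] = 1.907501, running G = 9.097521
t=4: π = [0.3141, 0.4131, 0.2727], E[r] = 2.6203, γ^t·E[r] = 1.719153, running G = 10.816674
t=5: π = [0.3140, 0.4132, 0.2727], E[r] = 2.6198, γ^t·E[r] = 1.546955, running G = 12.363629
t=6: π = [0.3141, 0.4132, 0.2727], E[r] = 2.6198, γ^t·E[r] = 1.392291, running G = 13.755920
t=7: π = [0.3140, 0.4132, 0.2727], E[r] = 2.6198, γ^t·E[r] = 1.253058, running G = 15.008978

G = 15.0090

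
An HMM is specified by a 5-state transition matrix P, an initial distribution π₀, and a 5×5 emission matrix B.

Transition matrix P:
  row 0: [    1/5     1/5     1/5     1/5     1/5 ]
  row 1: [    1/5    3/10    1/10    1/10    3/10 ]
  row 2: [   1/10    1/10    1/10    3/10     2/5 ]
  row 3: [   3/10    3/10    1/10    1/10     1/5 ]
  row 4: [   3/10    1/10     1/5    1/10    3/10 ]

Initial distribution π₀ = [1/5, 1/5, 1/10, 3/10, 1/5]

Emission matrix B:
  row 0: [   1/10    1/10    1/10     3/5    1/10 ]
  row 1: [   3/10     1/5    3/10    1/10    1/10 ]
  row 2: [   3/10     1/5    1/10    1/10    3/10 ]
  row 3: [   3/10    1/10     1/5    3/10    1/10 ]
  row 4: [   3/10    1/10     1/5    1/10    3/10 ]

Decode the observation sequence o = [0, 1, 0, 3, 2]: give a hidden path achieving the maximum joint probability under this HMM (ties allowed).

t=0: δ = [2.000e-02, 6.000e-02, 3.000e-02, 9.000e-02, 6.000e-02]  (obs o_0=0)
t=1: δ = [2.700e-03, 5.400e-03, 2.400e-03, 9.000e-04, 1.800e-03]  ψ = [3, 3, 4, 2, 1]  (obs o_1=1)
t=2: δ = [1.080e-04, 4.860e-04, 1.620e-04, 2.160e-04, 4.860e-04]  ψ = [1, 1, 0, 2, 1]  (obs o_2=0)
t=3: δ = [8.748e-05, 1.458e-05, 9.720e-06, 1.458e-05, 1.458e-05]  ψ = [4, 1, 4, 1, 1]  (obs o_3=3)
t=4: δ = [1.750e-06, 5.249e-06, 1.750e-06, 3.499e-06, 3.499e-06]  ψ = [0, 0, 0, 0, 0]  (obs o_4=2)
backtrack: best end state = 1; path = [3, 1, 4, 0, 1]

path = [3, 1, 4, 0, 1]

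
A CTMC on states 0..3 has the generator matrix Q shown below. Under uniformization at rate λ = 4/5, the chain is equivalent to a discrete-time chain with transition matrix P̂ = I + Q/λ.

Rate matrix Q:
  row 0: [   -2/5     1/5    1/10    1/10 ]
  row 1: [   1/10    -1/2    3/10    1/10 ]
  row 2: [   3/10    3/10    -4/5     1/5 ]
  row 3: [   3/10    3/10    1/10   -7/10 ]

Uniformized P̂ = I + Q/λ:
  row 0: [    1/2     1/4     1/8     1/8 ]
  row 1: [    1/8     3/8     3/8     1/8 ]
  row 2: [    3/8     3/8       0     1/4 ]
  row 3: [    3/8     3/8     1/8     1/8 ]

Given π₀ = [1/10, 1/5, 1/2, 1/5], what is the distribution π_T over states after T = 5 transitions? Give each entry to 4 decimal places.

t=0: π = [0.1000, 0.2000, 0.5000, 0.2000]
t=1: π = [0.3375, 0.3625, 0.1125, 0.1875]
t=2: π = [0.3266, 0.3328, 0.2016, 0.1391]
t=3: π = [0.3326, 0.3342, 0.1830, 0.1502]
t=4: π = [0.3330, 0.3334, 0.1857, 0.1479]
t=5: π = [0.3333, 0.3334, 0.1851, 0.1482]

π = [0.3333, 0.3334, 0.1851, 0.1482]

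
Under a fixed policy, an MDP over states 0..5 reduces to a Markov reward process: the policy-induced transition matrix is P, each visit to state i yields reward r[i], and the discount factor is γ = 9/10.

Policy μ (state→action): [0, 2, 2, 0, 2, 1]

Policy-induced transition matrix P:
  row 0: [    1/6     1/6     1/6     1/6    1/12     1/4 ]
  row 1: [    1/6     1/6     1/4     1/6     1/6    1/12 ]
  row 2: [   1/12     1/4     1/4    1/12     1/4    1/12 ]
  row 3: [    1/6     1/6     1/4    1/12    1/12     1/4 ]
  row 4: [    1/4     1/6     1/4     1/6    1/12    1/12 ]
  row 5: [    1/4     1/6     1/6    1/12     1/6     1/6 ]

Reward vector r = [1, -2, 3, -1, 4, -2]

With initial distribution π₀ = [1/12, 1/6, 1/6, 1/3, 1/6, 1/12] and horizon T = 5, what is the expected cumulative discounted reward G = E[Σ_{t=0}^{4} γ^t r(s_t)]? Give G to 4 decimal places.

G = 2.3972

t=0: π = [0.0833, 0.1667, 0.1667, 0.3333, 0.1667, 0.0833], E[r] = 0.4167, γ^t·E[r] = 0.416667, running G = 0.416667
t=1: π = [0.1736, 0.1806, 0.2361, 0.1181, 0.1319, 0.1597], E[r] = 0.6111, γ^t·E[r] = 0.550000, running G = 0.966667
t=2: π = [0.1713, 0.1863, 0.2222, 0.1238, 0.1510, 0.1453], E[r] = 0.6551, γ^t·E[r] = 0.530625, running G = 1.497292
t=3: π = [0.1728, 0.1852, 0.2236, 0.1257, 0.1480, 0.1446], E[r] = 0.6504, γ^t·E[r] = 0.474117, running G = 1.971409
t=4: π = [0.1724, 0.1853, 0.2235, 0.1255, 0.1481, 0.1451], E[r] = 0.6490, γ^t·E[r] = 0.425812, running G = 2.397220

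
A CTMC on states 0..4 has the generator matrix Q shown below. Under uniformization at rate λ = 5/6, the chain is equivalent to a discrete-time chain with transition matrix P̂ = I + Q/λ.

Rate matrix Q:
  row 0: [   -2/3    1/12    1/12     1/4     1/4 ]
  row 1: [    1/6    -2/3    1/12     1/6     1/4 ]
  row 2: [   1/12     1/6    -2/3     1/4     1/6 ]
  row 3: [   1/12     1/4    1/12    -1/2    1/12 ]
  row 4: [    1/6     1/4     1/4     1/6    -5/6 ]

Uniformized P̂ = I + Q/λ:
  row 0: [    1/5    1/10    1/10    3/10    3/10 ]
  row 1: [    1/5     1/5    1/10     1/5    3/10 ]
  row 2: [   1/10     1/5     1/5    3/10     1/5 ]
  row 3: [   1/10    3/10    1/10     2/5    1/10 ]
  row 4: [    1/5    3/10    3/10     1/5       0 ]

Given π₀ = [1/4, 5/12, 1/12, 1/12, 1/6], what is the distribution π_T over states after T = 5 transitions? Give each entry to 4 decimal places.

π = [0.1561, 0.2306, 0.1499, 0.2883, 0.1750]

t=0: π = [0.2500, 0.4167, 0.0833, 0.0833, 0.1667]
t=1: π = [0.1833, 0.2000, 0.1417, 0.2500, 0.2250]
t=2: π = [0.1608, 0.2292, 0.1592, 0.2825, 0.1683]
t=3: π = [0.1558, 0.2290, 0.1496, 0.2885, 0.1771]
t=4: π = [0.1562, 0.2310, 0.1504, 0.2882, 0.1742]
t=5: π = [0.1561, 0.2306, 0.1499, 0.2883, 0.1750]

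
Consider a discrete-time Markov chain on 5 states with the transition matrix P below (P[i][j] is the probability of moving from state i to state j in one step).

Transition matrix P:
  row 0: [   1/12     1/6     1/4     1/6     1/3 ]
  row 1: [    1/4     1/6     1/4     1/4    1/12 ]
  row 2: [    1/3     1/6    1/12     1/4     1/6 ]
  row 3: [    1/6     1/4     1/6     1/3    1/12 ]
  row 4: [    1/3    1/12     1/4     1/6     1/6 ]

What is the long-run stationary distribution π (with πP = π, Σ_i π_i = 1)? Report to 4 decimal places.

π = [0.2236, 0.1723, 0.1974, 0.2370, 0.1698]

Balance equations π_j = Σ_i π_i·P[i][j]:
  π_0 = 1/12·π_0 + 1/4·π_1 + 1/3·π_2 + 1/6·π_3 + 1/3·π_4
  π_1 = 1/6·π_0 + 1/6·π_1 + 1/6·π_2 + 1/4·π_3 + 1/12·π_4
  π_2 = 1/4·π_0 + 1/4·π_1 + 1/12·π_2 + 1/6·π_3 + 1/4·π_4
  π_3 = 1/6·π_0 + 1/4·π_1 + 1/4·π_2 + 1/3·π_3 + 1/6·π_4
  normalize: π_0 + π_1 + π_2 + π_3 + π_4 = 1
Solving the linear system gives exactly π = [5149/23029, 3967/23029, 4545/23029, 5457/23029, 3911/23029].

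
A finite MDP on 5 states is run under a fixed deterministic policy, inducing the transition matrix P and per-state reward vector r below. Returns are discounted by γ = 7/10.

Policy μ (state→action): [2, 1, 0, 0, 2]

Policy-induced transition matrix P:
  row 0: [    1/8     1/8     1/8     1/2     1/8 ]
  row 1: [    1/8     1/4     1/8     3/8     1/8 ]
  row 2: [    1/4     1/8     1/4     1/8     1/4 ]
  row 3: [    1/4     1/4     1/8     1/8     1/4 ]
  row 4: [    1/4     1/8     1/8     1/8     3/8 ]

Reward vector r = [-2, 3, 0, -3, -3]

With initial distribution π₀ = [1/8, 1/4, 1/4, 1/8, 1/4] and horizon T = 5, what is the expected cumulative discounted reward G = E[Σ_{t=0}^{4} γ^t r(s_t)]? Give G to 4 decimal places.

t=0: π = [0.1250, 0.2500, 0.2500, 0.1250, 0.2500], E[r] = -0.6250, γ^t·E[r] = -0.625000, running G = -0.625000
t=1: π = [0.2031, 0.1719, 0.1563, 0.2344, 0.2344], E[r] = -1.2969, γ^t·E[r] = -0.907813, running G = -1.532813
t=2: π = [0.2031, 0.1758, 0.1445, 0.2441, 0.2324], E[r] = -1.3086, γ^t·E[r] = -0.641211, running G = -2.174023
t=3: π = [0.2026, 0.1775, 0.1431, 0.2451, 0.2317], E[r] = -1.3032, γ^t·E[r] = -0.447005, running G = -2.621029
t=4: π = [0.2025, 0.1778, 0.1429, 0.2454, 0.2314], E[r] = -1.3019, γ^t·E[r] = -0.312589, running G = -2.933617

G = -2.9336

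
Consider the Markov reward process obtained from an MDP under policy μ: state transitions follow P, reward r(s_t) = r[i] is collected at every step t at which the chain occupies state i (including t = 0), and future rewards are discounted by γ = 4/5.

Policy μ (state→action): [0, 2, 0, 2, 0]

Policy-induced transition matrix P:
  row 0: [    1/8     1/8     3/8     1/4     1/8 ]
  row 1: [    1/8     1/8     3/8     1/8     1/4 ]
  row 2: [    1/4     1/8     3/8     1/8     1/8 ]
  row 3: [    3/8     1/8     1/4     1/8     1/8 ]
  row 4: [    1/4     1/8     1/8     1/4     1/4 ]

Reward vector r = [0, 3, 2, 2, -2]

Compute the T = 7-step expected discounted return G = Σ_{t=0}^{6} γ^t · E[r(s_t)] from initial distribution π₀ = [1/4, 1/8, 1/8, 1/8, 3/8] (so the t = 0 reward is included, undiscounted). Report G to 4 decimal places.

t=0: π = [0.2500, 0.1250, 0.1250, 0.1250, 0.3750], E[r] = 0.1250, γ^t·E[r] = 0.125000, running G = 0.125000
t=1: π = [0.2188, 0.1250, 0.2656, 0.2031, 0.1875], E[r] = 0.9375, γ^t·E[r] = 0.750000, running G = 0.875000
t=2: π = [0.2324, 0.1250, 0.3027, 0.1758, 0.1641], E[r] = 1.0039, γ^t·E[r] = 0.642500, running G = 1.517500
t=3: π = [0.2273, 0.1250, 0.3120, 0.1746, 0.1611], E[r] = 1.0259, γ^t·E[r] = 0.525250, running G = 2.042750
t=4: π = [0.2278, 0.1250, 0.3129, 0.1736, 0.1608], E[r] = 1.0264, γ^t·E[r] = 0.420400, running G = 2.463150
t=5: π = [0.2276, 0.1250, 0.3131, 0.1736, 0.1607], E[r] = 1.0269, γ^t·E[r] = 0.336503, running G = 2.799653
t=6: π = [0.2276, 0.1250, 0.3131, 0.1735, 0.1607], E[r] = 1.0269, γ^t·E[r] = 0.269195, running G = 3.068847

G = 3.0688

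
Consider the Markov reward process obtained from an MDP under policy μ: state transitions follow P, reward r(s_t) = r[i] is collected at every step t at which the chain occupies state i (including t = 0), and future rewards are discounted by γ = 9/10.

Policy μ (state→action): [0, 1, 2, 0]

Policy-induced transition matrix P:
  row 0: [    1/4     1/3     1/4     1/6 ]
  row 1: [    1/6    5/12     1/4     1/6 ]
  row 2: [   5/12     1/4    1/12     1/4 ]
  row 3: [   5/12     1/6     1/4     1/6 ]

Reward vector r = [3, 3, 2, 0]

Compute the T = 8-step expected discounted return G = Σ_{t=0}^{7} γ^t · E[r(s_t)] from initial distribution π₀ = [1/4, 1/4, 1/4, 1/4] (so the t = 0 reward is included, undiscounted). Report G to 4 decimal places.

t=0: π = [0.2500, 0.2500, 0.2500, 0.2500], E[r] = 2.0000, γ^t·E[r] = 2.000000, running G = 2.000000
t=1: π = [0.3125, 0.2917, 0.2083, 0.1875], E[r] = 2.2292, γ^t·E[r] = 2.006250, running G = 4.006250
t=2: π = [0.2917, 0.3090, 0.2153, 0.1840], E[r] = 2.2326, γ^t·E[r] = 1.808438, running G = 5.814688
t=3: π = [0.2908, 0.3105, 0.2141, 0.1846], E[r] = 2.2321, γ^t·E[r] = 1.627172, running G = 7.441859
t=4: π = [0.2906, 0.3106, 0.2143, 0.1845], E[r] = 2.2322, γ^t·E[r] = 1.464518, running G = 8.906377
t=5: π = [0.2906, 0.3106, 0.2143, 0.1845], E[r] = 2.2321, γ^t·E[r] = 1.318057, running G = 10.224434
t=6: π = [0.2906, 0.3106, 0.2143, 0.1845], E[r] = 2.2321, γ^t·E[r] = 1.186252, running G = 11.410686
t=7: π = [0.2906, 0.3106, 0.2143, 0.1845], E[r] = 2.2321, γ^t·E[r] = 1.067627, running G = 12.478313

G = 12.4783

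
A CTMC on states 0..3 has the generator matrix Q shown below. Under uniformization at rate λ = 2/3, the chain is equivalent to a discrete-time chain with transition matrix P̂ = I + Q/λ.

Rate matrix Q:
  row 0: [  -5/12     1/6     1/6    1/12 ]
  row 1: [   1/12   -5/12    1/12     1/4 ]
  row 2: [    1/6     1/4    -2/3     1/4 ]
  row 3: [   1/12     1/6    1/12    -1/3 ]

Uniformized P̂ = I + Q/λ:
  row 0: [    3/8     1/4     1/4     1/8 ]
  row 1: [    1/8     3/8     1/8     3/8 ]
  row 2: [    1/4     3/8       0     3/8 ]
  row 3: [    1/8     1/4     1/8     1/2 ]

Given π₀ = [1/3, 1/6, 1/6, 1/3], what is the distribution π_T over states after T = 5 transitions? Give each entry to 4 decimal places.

π = [0.1890, 0.3046, 0.1322, 0.3742]

t=0: π = [0.3333, 0.1667, 0.1667, 0.3333]
t=1: π = [0.2292, 0.2917, 0.1458, 0.3333]
t=2: π = [0.2005, 0.3047, 0.1354, 0.3594]
t=3: π = [0.1921, 0.3050, 0.1331, 0.3698]
t=4: π = [0.1897, 0.3048, 0.1324, 0.3732]
t=5: π = [0.1890, 0.3046, 0.1322, 0.3742]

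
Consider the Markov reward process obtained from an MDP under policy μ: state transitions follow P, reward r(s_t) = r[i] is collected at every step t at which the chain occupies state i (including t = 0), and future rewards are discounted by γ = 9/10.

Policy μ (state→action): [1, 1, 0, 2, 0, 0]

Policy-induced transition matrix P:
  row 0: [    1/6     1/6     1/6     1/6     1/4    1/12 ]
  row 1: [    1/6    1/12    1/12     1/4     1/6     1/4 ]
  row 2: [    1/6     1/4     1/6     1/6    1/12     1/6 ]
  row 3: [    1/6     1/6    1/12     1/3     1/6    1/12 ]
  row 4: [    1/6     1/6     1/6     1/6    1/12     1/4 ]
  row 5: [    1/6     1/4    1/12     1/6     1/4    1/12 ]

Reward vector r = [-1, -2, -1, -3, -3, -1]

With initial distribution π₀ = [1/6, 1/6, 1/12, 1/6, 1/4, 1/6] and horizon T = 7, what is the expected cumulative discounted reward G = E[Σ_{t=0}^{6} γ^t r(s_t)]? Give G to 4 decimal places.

G = -10.1903

t=0: π = [0.1667, 0.1667, 0.0833, 0.1667, 0.2500, 0.1667], E[r] = -2.0000, γ^t·E[r] = -2.000000, running G = -2.000000
t=1: π = [0.1667, 0.1736, 0.1250, 0.2083, 0.1667, 0.1597], E[r] = -1.9236, γ^t·E[r] = -1.731250, running G = -3.731250
t=2: π = [0.1667, 0.1759, 0.1215, 0.2159, 0.1696, 0.1505], E[r] = -1.9468, γ^t·E[r] = -1.576875, running G = -5.308125
t=3: π = [0.1667, 0.1747, 0.1215, 0.2173, 0.1688, 0.1510], E[r] = -1.9470, γ^t·E[r] = -1.419328, running G = -6.727453
t=4: π = [0.1667, 0.1748, 0.1214, 0.2174, 0.1689, 0.1507], E[r] = -1.9476, γ^t·E[r] = -1.277820, running G = -8.005273
t=5: π = [0.1667, 0.1748, 0.1214, 0.2175, 0.1689, 0.1507], E[r] = -1.9476, γ^t·E[r] = -1.150015, running G = -9.155288
t=6: π = [0.1667, 0.1748, 0.1214, 0.2175, 0.1689, 0.1507], E[r] = -1.9476, γ^t·E[r] = -1.035025, running G = -10.190313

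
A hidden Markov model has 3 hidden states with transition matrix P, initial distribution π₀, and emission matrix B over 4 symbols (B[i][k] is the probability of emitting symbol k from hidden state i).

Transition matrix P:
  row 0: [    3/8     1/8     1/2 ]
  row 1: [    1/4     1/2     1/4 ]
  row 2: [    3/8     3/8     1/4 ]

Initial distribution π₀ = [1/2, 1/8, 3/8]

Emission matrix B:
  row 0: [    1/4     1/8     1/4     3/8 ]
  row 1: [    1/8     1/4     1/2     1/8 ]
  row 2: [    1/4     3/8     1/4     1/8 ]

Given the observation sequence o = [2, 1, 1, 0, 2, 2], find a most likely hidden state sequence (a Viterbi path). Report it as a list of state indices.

t=0: δ = [1.250e-01, 6.250e-02, 9.375e-02]  (obs o_0=2)
t=1: δ = [5.859e-03, 8.789e-03, 2.344e-02]  ψ = [0, 2, 0]  (obs o_1=1)
t=2: δ = [1.099e-03, 2.197e-03, 2.197e-03]  ψ = [2, 2, 2]  (obs o_2=1)
t=3: δ = [2.060e-04, 1.373e-04, 1.373e-04]  ψ = [2, 1, 0]  (obs o_3=0)
t=4: δ = [1.931e-05, 3.433e-05, 2.575e-05]  ψ = [0, 1, 0]  (obs o_4=2)
t=5: δ = [2.414e-06, 8.583e-06, 2.414e-06]  ψ = [2, 1, 0]  (obs o_5=2)
backtrack: best end state = 1; path = [0, 2, 1, 1, 1, 1]

path = [0, 2, 1, 1, 1, 1]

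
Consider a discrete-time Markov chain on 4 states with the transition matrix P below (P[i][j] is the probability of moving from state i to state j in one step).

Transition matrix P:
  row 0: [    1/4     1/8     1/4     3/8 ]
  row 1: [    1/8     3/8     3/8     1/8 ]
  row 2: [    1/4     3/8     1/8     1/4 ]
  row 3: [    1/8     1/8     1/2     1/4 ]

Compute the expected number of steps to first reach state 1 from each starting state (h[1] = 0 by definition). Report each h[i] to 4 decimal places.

First-step conditioning: h[1] = 0; for i ≠ 1, h[i] = 1 + Σ_k P[i][k]·h[k].
  h[0] = 1 + 1/4·h[0] + 1/4·h[2] + 3/8·h[3]
  h[2] = 1 + 1/4·h[0] + 1/8·h[2] + 1/4·h[3]
  h[3] = 1 + 1/8·h[0] + 1/2·h[2] + 1/4·h[3]
Solving the 3×3 linear system over states ≠ 1 gives exactly h = [664/131, 0, 520/131, 632/131] (h[1] = 0 is the target).

h = [5.0687, 0.0000, 3.9695, 4.8244]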